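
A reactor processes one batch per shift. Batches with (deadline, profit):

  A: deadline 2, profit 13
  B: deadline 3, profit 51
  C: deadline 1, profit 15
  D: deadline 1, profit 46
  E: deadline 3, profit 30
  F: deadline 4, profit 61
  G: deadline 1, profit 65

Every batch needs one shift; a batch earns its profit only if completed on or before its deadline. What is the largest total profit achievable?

Sort by profit descending; place each in the latest free slot ≤ its deadline.
Profit order: G=65 F=61 B=51 D=46 E=30 C=15 A=13
Assign: G→slot 1, F→slot 4, B→slot 3, D skipped, E→slot 2, C skipped, A skipped.
Slots: [1:G] [2:E] [3:B] [4:F]
Profit = 65 + 30 + 51 + 61 = 207

207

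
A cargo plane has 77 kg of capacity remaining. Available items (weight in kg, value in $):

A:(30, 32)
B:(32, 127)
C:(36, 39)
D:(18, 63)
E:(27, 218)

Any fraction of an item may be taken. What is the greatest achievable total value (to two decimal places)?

408.00

Greedy by value/weight ratio, highest first.
Order: E (218/27=8.07) > B (127/32=3.97) > D (63/18=3.50) > C (39/36=1.08) > A (32/30=1.07)
Fill: take E (27 @ 218) → take B (32 @ 127) → take D (18 @ 63); 77/77 used.
Total value = 408.00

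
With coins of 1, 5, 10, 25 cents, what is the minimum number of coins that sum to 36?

3

Greedy: take as many of the largest coin as possible, then repeat with the remainder.
36 = 1×25 + 1×10 + 1×1
Total coins = 1 + 1 + 1 = 3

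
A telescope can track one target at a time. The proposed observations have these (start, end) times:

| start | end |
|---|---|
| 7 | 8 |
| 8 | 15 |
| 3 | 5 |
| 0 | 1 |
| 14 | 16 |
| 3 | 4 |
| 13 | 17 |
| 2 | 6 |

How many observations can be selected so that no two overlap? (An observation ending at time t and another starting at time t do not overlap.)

Order by finish time; keep every interval that doesn't clash with the previous kept one.
Sorted by end: (0,1)  (3,4)  (3,5)  (2,6)  (7,8)  (8,15)  (14,16)  (13,17)
take (0,1); take (3,4); take (7,8); take (8,15); skip (14,16).
Selected 4 observations.

4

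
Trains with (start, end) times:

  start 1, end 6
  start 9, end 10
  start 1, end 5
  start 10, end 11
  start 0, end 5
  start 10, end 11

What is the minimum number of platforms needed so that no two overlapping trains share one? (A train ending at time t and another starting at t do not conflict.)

3

The answer is the maximum number of intervals overlapping at any instant.
Events (time:±→running): 0:+→1 1:+→2 1:+→3 … peak 3.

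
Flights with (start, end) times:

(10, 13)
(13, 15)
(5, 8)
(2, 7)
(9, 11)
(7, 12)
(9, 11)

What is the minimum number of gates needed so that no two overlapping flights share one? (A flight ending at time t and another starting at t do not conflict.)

starts: [2, 5, 7, 9, 9, 10, 13]
ends:   [7, 8, 11, 11, 12, 13, 15]
s2→1 s5→2 e7→1 s7→2 e8→1 s9→2 s9→3 s10→4  — peak 4.

4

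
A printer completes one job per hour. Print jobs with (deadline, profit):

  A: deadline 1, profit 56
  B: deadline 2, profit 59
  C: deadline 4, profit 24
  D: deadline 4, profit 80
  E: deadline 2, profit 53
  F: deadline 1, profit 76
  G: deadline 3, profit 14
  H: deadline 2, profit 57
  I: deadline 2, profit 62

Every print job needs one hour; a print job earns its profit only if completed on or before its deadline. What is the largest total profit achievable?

By profit: D(d4,80), F(d1,76), I(d2,62), B(d2,59), H(d2,57), A(d1,56), E(d2,53), C(d4,24), G(d3,14)
D→slot 4; F→slot 1; I→slot 2; B skipped; H skipped; A skipped; E skipped; C→slot 3; G skipped.
Profit = 76 + 62 + 24 + 80 = 242

242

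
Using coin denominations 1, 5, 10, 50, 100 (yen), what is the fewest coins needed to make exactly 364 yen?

Greedy: take as many of the largest coin as possible, then repeat with the remainder.
364 = 3×100 + 1×50 + 1×10 + 4×1
Total coins = 3 + 1 + 1 + 4 = 9

9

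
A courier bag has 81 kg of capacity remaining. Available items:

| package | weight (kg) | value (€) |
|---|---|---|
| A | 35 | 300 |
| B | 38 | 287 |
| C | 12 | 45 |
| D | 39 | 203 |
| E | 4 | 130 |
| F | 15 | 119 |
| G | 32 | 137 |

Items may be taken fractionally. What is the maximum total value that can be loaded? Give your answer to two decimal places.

752.92

Order: E (130/4=32.50) > A (300/35=8.57) > F (119/15=7.93) > B (287/38=7.55) > D (203/39=5.21) > G (137/32=4.28) > C (45/12=3.75)
Fill: take E (4 @ 130) → take A (35 @ 300) → take F (15 @ 119) → take 27/38 of B → 203.92; 81/81 used.
Total value = 752.92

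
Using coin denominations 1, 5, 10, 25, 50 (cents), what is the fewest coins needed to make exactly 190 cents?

Use the largest denomination that fits, subtract, and repeat.
190 − 3×50→40 − 1×25→15 − 1×10→5 − 1×5→0
Total coins = 3 + 1 + 1 + 1 = 6

6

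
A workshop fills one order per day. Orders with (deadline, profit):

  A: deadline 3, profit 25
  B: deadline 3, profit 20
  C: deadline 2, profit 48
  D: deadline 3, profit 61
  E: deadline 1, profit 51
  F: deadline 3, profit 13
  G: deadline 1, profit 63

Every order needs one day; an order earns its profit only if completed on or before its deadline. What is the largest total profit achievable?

172

Take jobs in profit order; each goes to the latest open slot no later than its deadline.
Profit order: G=63 D=61 E=51 C=48 A=25 B=20 F=13
Assign: G→slot 1, D→slot 3, E skipped, C→slot 2, A skipped, B skipped, F skipped.
Slots: [1:G] [2:C] [3:D]
Profit = 63 + 48 + 61 = 172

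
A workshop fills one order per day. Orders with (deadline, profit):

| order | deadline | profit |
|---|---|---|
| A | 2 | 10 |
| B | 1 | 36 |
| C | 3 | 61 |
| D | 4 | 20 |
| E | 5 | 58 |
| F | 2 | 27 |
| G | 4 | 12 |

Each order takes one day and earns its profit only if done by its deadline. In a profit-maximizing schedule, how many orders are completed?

Profit order: C=61 E=58 B=36 F=27 D=20 G=12 A=10
Assign: C→slot 3, E→slot 5, B→slot 1, F→slot 2, D→slot 4, G skipped, A skipped.
Slots: [1:B] [2:F] [3:C] [4:D] [5:E]
5 of 7 scheduled.

5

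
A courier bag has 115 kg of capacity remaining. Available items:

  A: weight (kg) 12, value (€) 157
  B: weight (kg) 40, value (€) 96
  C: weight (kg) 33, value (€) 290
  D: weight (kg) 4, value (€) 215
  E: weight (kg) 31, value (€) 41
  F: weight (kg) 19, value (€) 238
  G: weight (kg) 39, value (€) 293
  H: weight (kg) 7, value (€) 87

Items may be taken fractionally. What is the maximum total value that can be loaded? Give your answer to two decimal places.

Sort by value per unit weight and fill in that order.
Order: D (215/4=53.75) > A (157/12=13.08) > F (238/19=12.53) > H (87/7=12.43) > C (290/33=8.79) > G (293/39=7.51) > B (96/40=2.40) > E (41/31=1.32)
Fill: take D (4 @ 215) → take A (12 @ 157) → take F (19 @ 238) → take H (7 @ 87) → take C (33 @ 290) → take G (39 @ 293) → take 1/40 of B → 2.40; 115/115 used.
Total value = 1282.40

1282.40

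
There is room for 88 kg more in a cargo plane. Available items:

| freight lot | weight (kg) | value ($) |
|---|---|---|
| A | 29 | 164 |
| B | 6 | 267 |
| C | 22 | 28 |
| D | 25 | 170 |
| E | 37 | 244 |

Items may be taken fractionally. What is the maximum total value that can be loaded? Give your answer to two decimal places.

794.10

Ratios (sorted): B 44.50, D 6.80, E 6.59, A 5.66, C 1.27
take B (6 @ 267); take D (25 @ 170); take E (37 @ 244); take 20/29 of A → 113.10. Capacity used 88/88.
Total value = 794.10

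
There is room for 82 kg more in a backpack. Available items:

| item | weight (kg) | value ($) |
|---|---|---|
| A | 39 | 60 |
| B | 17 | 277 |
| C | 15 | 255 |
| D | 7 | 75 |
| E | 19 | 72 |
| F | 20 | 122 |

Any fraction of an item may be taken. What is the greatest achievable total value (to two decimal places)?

807.15

Ratios (sorted): C 17.00, B 16.29, D 10.71, F 6.10, E 3.79, A 1.54
take C (15 @ 255); take B (17 @ 277); take D (7 @ 75); take F (20 @ 122); take E (19 @ 72); take 4/39 of A → 6.15. Capacity used 82/82.
Total value = 807.15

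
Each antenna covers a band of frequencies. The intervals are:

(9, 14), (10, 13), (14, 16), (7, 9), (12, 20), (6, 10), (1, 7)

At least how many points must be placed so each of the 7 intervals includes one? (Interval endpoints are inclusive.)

Process intervals by earliest right end; each time one isn't hit yet, stab at its right endpoint.
Sorted: [1,7] [7,9] [6,10] [10,13] [9,14] [14,16] [12,20]
{[1,7],[7,9],[6,10]} hit by 7; {[10,13],[9,14]} hit by 13; {[14,16],[12,20]} hit by 16.
Points: 7, 13, 16 (3 total).

3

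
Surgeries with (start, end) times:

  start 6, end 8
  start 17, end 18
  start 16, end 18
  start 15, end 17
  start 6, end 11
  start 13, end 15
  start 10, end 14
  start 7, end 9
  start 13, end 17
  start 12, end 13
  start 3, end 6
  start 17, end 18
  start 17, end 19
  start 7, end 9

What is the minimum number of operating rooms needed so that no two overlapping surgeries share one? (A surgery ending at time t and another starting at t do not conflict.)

Count concurrent intervals with a sweep; the peak is the room count.
starts: [3, 6, 6, 7, 7, 10, 12, 13, 13, 15, 16, 17, 17, 17]
ends:   [6, 8, 9, 9, 11, 13, 14, 15, 17, 17, 18, 18, 18, 19]
s3→1 e6→0 s6→1 s6→2 s7→3 s7→4  — peak 4.

4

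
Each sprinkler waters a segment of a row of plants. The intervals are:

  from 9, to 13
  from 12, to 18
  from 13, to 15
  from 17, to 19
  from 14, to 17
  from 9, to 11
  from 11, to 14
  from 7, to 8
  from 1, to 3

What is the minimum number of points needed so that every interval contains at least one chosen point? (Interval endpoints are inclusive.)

Sorted: [1,3] [7,8] [9,11] [9,13] [11,14] [13,15] [14,17] [12,18] [17,19]
{[1,3]} hit by 3; {[7,8]} hit by 8; {[9,11],[9,13],[11,14]} hit by 11; {[13,15],[14,17],[12,18]} hit by 15; {[17,19]} hit by 19.
Points: 3, 8, 11, 15, 19 (5 total).

5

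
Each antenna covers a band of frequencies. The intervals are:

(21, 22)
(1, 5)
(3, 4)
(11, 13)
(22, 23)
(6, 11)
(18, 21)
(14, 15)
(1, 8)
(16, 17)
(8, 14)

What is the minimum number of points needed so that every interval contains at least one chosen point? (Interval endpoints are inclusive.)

6

Sort by right endpoint; whenever an interval is uncovered, place a point at its right end.
Sorted: [3,4] [1,5] [1,8] [6,11] [11,13] [8,14] [14,15] [16,17] [18,21] [21,22] [22,23]
{[3,4],[1,5],[1,8]} hit by 4; {[6,11],[11,13],[8,14]} hit by 11; {[14,15]} hit by 15; {[16,17]} hit by 17; {[18,21],[21,22]} hit by 21; {[22,23]} hit by 23.
Points: 4, 11, 15, 17, 21, 23 (6 total).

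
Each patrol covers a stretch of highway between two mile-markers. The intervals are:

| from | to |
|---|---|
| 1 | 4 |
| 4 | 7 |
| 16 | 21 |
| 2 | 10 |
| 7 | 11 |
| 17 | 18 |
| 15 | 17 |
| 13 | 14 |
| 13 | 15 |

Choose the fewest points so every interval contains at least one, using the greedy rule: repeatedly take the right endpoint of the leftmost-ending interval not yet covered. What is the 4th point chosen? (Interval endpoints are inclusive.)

17

Sorted: [1,4] [4,7] [2,10] [7,11] [13,14] [13,15] [15,17] [17,18] [16,21]
{[1,4],[4,7],[2,10]} hit by 4; {[7,11]} hit by 11; {[13,14],[13,15]} hit by 14; {[15,17],[17,18],[16,21]} hit by 17.
Points: 4, 11, 14, 17 (4 total).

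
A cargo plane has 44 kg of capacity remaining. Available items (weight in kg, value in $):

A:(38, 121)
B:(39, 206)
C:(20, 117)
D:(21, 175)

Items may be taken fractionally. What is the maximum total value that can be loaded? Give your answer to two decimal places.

Greedy by value/weight ratio, highest first.
Order: D (175/21=8.33) > C (117/20=5.85) > B (206/39=5.28) > A (121/38=3.18)
Fill: take D (21 @ 175) → take C (20 @ 117) → take 3/39 of B → 15.85; 44/44 used.
Total value = 307.85

307.85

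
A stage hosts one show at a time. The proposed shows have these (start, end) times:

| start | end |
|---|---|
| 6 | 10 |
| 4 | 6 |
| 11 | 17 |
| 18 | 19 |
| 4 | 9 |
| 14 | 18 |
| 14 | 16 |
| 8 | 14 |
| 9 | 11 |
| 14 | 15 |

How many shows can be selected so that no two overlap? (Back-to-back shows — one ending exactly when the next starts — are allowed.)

Sorted by end: (4,6)  (4,9)  (6,10)  (9,11)  (8,14)  (14,15)  (14,16)  (11,17)  (14,18)  (18,19)
take (4,6); take (6,10); skip (8,14); take (14,15); skip (14,16); skip (14,18); take (18,19).
Selected 4 shows.

4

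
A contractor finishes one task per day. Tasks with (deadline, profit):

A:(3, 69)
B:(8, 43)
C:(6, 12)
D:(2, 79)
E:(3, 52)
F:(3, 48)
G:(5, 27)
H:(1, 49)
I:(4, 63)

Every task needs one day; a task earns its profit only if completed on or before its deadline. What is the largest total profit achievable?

Sort by profit descending; place each in the latest free slot ≤ its deadline.
Profit order: D=79 A=69 I=63 E=52 H=49 F=48 B=43 G=27 C=12
Assign: D→slot 2, A→slot 3, I→slot 4, E→slot 1, H skipped, F skipped, B→slot 8, G→slot 5, C→slot 6.
Slots: [1:E] [2:D] [3:A] [4:I] [5:G] [6:C] [8:B]
Profit = 52 + 79 + 69 + 63 + 27 + 12 + 43 = 345

345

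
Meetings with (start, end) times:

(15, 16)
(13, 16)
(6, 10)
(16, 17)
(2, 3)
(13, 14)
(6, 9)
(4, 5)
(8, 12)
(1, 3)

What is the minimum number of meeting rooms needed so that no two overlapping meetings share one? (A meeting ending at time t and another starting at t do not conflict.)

Count concurrent intervals with a sweep; the peak is the room count.
starts: [1, 2, 4, 6, 6, 8, 13, 13, 15, 16]
ends:   [3, 3, 5, 9, 10, 12, 14, 16, 16, 17]
s1→1 s2→2 e3→1 e3→0 s4→1 e5→0 s6→1 s6→2 s8→3  — peak 3.

3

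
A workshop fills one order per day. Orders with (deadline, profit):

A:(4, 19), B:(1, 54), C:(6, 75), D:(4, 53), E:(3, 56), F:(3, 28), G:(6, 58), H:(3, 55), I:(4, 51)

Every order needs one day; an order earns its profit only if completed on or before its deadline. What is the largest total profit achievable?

351

Take jobs in profit order; each goes to the latest open slot no later than its deadline.
Profit order: C=75 G=58 E=56 H=55 B=54 D=53 I=51 F=28 A=19
Assign: C→slot 6, G→slot 5, E→slot 3, H→slot 2, B→slot 1, D→slot 4, I skipped, F skipped, A skipped.
Slots: [1:B] [2:H] [3:E] [4:D] [5:G] [6:C]
Profit = 54 + 55 + 56 + 53 + 58 + 75 = 351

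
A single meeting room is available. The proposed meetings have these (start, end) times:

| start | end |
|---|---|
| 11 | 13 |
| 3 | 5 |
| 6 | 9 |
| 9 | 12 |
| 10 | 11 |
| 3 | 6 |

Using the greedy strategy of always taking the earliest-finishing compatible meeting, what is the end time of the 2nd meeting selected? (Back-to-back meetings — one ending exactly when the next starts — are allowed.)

By end time: (3,5), (3,6), (6,9), (10,11), (9,12), (11,13).
Pick (3,5); next start ≥ 5 → (6,9); next start ≥ 9 → (10,11); next start ≥ 11 → (11,13).
Selected: (3,5) (6,9) (10,11) (11,13)

9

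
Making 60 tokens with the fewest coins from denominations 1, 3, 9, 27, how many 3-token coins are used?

60 − 2×27→6 − 2×3→0
Count of 3: 2

2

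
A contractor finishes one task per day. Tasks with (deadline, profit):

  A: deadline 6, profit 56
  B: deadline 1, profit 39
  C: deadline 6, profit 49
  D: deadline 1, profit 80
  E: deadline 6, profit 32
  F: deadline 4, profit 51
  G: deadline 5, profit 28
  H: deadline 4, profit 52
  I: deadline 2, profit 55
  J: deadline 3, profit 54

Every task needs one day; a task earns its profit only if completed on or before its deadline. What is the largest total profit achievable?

346

By profit: D(d1,80), A(d6,56), I(d2,55), J(d3,54), H(d4,52), F(d4,51), C(d6,49), B(d1,39), E(d6,32), G(d5,28)
D→slot 1; A→slot 6; I→slot 2; J→slot 3; H→slot 4; F skipped; C→slot 5; B skipped; E skipped; G skipped.
Profit = 80 + 55 + 54 + 52 + 49 + 56 = 346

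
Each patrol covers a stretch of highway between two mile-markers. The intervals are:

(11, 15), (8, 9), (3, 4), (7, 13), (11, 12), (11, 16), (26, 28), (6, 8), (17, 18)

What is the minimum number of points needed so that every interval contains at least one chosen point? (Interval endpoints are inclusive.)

Sort by right endpoint; whenever an interval is uncovered, place a point at its right end.
By right end: [3,4]  [6,8]  [8,9]  [11,12]  [7,13]  [11,15]  [11,16]  [17,18]  [26,28]
[3,4] uncovered → point at 4; [6,8] uncovered → point at 8; [11,12] uncovered → point at 12; [17,18] uncovered → point at 18; [26,28] uncovered → point at 28.
Points: 4, 8, 12, 18, 28 (5 total).

5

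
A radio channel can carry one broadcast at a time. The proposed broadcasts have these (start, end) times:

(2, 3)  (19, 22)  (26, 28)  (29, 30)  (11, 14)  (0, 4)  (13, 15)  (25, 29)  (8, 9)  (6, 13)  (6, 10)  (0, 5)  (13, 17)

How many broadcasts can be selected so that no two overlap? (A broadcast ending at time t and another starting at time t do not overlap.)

6

Sort by end time and greedily take each interval whose start is ≥ the last chosen end.
Sorted by end: (2,3)  (0,4)  (0,5)  (8,9)  (6,10)  (6,13)  (11,14)  (13,15)  (13,17)  (19,22)  (26,28)  (25,29)  (29,30)
take (2,3); take (8,9); take (11,14); skip (13,15); take (19,22); take (26,28); take (29,30).
Selected 6 broadcasts.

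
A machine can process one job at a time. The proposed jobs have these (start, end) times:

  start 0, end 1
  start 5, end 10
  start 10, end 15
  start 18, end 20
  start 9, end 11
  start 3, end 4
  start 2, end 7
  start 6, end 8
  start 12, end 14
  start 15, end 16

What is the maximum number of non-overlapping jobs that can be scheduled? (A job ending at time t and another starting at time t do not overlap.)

7

Sorted by end: (0,1)  (3,4)  (2,7)  (6,8)  (5,10)  (9,11)  (12,14)  (10,15)  (15,16)  (18,20)
take (0,1); take (3,4); take (6,8); take (9,11); take (12,14); take (15,16); take (18,20).
Selected 7 jobs.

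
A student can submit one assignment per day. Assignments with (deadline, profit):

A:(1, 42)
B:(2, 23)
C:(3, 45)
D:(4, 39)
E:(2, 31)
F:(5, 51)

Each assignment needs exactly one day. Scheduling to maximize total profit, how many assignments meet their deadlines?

5

Sort by profit descending; place each in the latest free slot ≤ its deadline.
By profit: F(d5,51), C(d3,45), A(d1,42), D(d4,39), E(d2,31), B(d2,23)
F→slot 5; C→slot 3; A→slot 1; D→slot 4; E→slot 2; B skipped.
5 of 6 scheduled.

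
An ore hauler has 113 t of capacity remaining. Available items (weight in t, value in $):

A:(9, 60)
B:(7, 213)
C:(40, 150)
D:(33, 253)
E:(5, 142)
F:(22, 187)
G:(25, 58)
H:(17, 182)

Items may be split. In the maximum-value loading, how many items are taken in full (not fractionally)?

Order: B (213/7=30.43) > E (142/5=28.40) > H (182/17=10.71) > F (187/22=8.50) > D (253/33=7.67) > A (60/9=6.67) > C (150/40=3.75) > G (58/25=2.32)
Fill: take B (7 @ 213) → take E (5 @ 142) → take H (17 @ 182) → take F (22 @ 187) → take D (33 @ 253) → take A (9 @ 60) → take 20/40 of C → 75.00; 113/113 used.
6 item(s) taken whole; one partial (take 20/40 of C).

6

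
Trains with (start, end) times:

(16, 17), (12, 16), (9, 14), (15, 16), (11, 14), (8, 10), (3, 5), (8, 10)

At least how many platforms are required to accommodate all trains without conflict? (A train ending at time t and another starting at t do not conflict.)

Events (time:±→running): 3:+→1 5:-→0 8:+→1 8:+→2 9:+→3 … peak 3.

3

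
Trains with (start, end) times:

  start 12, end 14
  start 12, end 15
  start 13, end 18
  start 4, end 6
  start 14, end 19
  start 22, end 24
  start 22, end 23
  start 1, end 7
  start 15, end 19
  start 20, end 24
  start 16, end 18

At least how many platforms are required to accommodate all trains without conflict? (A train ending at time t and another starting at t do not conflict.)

Count concurrent intervals with a sweep; the peak is the room count.
starts: [1, 4, 12, 12, 13, 14, 15, 16, 20, 22, 22]
ends:   [6, 7, 14, 15, 18, 18, 19, 19, 23, 24, 24]
s1→1 s4→2 e6→1 e7→0 s12→1 s12→2 s13→3 e14→2 s14→3 e15→2 s15→3 s16→4  — peak 4.

4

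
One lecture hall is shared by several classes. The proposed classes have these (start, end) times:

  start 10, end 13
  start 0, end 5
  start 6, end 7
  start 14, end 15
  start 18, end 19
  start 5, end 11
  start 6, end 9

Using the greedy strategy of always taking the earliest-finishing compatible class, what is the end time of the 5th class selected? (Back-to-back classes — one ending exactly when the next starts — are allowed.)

19

Sorted by end: (0,5)  (6,7)  (6,9)  (5,11)  (10,13)  (14,15)  (18,19)
take (0,5); take (6,7); take (10,13); take (14,15); take (18,19).
Selected: (0,5) (6,7) (10,13) (14,15) (18,19)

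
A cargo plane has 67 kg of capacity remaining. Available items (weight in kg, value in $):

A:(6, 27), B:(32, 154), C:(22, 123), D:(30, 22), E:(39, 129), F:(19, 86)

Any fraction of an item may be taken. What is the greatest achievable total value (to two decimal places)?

Order: C (123/22=5.59) > B (154/32=4.81) > F (86/19=4.53) > A (27/6=4.50) > E (129/39=3.31) > D (22/30=0.73)
Fill: take C (22 @ 123) → take B (32 @ 154) → take 13/19 of F → 58.84; 67/67 used.
Total value = 335.84

335.84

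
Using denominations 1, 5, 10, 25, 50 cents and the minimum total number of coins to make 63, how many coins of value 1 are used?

3

Greedy: take as many of the largest coin as possible, then repeat with the remainder.
63 = 1×50 + 1×10 + 3×1
Count of 1: 3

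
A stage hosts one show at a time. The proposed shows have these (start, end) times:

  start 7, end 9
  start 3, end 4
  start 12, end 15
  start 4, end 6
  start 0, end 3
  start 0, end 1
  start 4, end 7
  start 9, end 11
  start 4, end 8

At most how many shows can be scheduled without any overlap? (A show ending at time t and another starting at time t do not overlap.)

Order by finish time; keep every interval that doesn't clash with the previous kept one.
By end time: (0,1), (0,3), (3,4), (4,6), (4,7), (4,8), (7,9), (9,11), (12,15).
Pick (0,1); next start ≥ 1 → (3,4); next start ≥ 4 → (4,6); next start ≥ 6 → (7,9); next start ≥ 9 → (9,11); next start ≥ 11 → (12,15).
Selected 6 shows.

6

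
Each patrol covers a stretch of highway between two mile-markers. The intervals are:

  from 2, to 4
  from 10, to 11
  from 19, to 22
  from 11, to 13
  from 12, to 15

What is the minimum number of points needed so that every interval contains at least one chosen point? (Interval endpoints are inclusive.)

Sort by right endpoint; whenever an interval is uncovered, place a point at its right end.
By right end: [2,4]  [10,11]  [11,13]  [12,15]  [19,22]
[2,4] uncovered → point at 4; [10,11] uncovered → point at 11; [12,15] uncovered → point at 15; [19,22] uncovered → point at 22.
Points: 4, 11, 15, 22 (4 total).

4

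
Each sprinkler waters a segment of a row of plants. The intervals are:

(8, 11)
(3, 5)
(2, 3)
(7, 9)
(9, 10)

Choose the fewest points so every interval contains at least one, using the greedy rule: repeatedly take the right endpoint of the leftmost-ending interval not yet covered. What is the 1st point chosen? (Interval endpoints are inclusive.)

3

Sorted: [2,3] [3,5] [7,9] [9,10] [8,11]
{[2,3],[3,5]} hit by 3; {[7,9],[9,10],[8,11]} hit by 9.
Points: 3, 9 (2 total).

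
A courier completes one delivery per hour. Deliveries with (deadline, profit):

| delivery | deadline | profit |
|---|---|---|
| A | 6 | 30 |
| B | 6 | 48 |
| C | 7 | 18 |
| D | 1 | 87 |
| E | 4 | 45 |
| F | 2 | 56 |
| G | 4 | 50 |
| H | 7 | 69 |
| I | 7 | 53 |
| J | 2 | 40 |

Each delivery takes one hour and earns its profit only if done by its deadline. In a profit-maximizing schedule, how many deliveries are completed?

7

Profit order: D=87 H=69 F=56 I=53 G=50 B=48 E=45 J=40 A=30 C=18
Assign: D→slot 1, H→slot 7, F→slot 2, I→slot 6, G→slot 4, B→slot 5, E→slot 3, J skipped, A skipped, C skipped.
Slots: [1:D] [2:F] [3:E] [4:G] [5:B] [6:I] [7:H]
7 of 10 scheduled.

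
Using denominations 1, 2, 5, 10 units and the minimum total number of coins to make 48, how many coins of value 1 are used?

Greedy: take as many of the largest coin as possible, then repeat with the remainder.
48 = 4×10 + 1×5 + 1×2 + 1×1
Count of 1: 1

1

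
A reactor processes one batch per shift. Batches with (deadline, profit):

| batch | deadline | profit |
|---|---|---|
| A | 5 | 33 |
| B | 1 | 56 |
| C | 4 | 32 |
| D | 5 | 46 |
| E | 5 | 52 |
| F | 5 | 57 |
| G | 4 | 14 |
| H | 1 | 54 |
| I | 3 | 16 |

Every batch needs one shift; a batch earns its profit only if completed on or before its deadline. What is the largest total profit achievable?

Take jobs in profit order; each goes to the latest open slot no later than its deadline.
By profit: F(d5,57), B(d1,56), H(d1,54), E(d5,52), D(d5,46), A(d5,33), C(d4,32), I(d3,16), G(d4,14)
F→slot 5; B→slot 1; H skipped; E→slot 4; D→slot 3; A→slot 2; C skipped; I skipped; G skipped.
Profit = 56 + 33 + 46 + 52 + 57 = 244

244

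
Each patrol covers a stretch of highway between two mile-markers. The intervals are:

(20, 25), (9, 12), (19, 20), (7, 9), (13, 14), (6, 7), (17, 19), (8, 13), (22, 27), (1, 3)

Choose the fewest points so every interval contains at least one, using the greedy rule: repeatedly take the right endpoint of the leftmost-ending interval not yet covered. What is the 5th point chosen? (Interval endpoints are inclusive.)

Process intervals by earliest right end; each time one isn't hit yet, stab at its right endpoint.
Sorted: [1,3] [6,7] [7,9] [9,12] [8,13] [13,14] [17,19] [19,20] [20,25] [22,27]
{[1,3]} hit by 3; {[6,7],[7,9]} hit by 7; {[9,12],[8,13]} hit by 12; {[13,14]} hit by 14; {[17,19],[19,20]} hit by 19; {[20,25],[22,27]} hit by 25.
Points: 3, 7, 12, 14, 19, 25 (6 total).

19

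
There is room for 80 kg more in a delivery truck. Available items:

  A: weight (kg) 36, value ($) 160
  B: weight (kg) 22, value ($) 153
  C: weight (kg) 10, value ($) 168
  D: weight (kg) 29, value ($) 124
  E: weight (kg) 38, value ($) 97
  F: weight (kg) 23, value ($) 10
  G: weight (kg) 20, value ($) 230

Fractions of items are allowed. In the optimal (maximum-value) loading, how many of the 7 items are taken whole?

Sort by value per unit weight and fill in that order.
Order: C (168/10=16.80) > G (230/20=11.50) > B (153/22=6.95) > A (160/36=4.44) > D (124/29=4.28) > E (97/38=2.55) > F (10/23=0.43)
Fill: take C (10 @ 168) → take G (20 @ 230) → take B (22 @ 153) → take 28/36 of A → 124.44; 80/80 used.
3 item(s) taken whole; one partial (take 28/36 of A).

3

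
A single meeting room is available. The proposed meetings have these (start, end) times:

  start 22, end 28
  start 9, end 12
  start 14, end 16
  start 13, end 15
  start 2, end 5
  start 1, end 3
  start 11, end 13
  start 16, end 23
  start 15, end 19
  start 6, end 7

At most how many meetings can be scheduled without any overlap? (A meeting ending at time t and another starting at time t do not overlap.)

Greedy by earliest finish: after sorting by end time, pick each interval compatible with the last pick.
By end time: (1,3), (2,5), (6,7), (9,12), (11,13), (13,15), (14,16), (15,19), (16,23), (22,28).
Pick (1,3); next start ≥ 3 → (6,7); next start ≥ 7 → (9,12); next start ≥ 12 → (13,15); next start ≥ 15 → (15,19); next start ≥ 19 → (22,28).
Selected 6 meetings.

6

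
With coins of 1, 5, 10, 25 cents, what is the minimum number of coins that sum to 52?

Use the largest denomination that fits, subtract, and repeat.
52 − 2×25→2 − 2×1→0
Total coins = 2 + 2 = 4

4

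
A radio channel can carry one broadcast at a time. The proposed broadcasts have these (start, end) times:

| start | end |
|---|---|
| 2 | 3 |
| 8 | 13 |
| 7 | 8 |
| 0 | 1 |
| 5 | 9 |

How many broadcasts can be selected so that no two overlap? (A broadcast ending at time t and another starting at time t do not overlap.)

4

Sorted by end: (0,1)  (2,3)  (7,8)  (5,9)  (8,13)
take (0,1); take (2,3); take (7,8); skip (5,9); take (8,13).
Selected 4 broadcasts.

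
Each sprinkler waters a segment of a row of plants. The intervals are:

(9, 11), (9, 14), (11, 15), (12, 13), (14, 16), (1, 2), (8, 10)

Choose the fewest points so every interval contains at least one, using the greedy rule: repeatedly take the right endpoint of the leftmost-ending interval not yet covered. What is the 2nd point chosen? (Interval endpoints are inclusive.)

Sorted: [1,2] [8,10] [9,11] [12,13] [9,14] [11,15] [14,16]
{[1,2]} hit by 2; {[8,10],[9,11]} hit by 10; {[12,13],[9,14],[11,15]} hit by 13; {[14,16]} hit by 16.
Points: 2, 10, 13, 16 (4 total).

10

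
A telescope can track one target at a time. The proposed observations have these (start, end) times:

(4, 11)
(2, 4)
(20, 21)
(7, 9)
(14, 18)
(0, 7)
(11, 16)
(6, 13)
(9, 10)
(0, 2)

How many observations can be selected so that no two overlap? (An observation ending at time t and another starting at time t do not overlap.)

Sorted by end: (0,2)  (2,4)  (0,7)  (7,9)  (9,10)  (4,11)  (6,13)  (11,16)  (14,18)  (20,21)
take (0,2); take (2,4); take (7,9); take (9,10); skip (4,11); take (11,16); take (20,21).
Selected 6 observations.

6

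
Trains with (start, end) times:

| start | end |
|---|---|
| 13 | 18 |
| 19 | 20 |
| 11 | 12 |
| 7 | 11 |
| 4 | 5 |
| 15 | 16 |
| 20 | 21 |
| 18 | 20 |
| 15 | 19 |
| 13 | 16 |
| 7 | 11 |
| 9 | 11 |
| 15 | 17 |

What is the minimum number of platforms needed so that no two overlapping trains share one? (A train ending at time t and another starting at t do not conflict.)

Events (time:±→running): 4:+→1 5:-→0 7:+→1 7:+→2 9:+→3 11:-→2 11:-→1 11:-→0 11:+→1 12:-→0 13:+→1 13:+→2 15:+→3 15:+→4 15:+→5 … peak 5.

5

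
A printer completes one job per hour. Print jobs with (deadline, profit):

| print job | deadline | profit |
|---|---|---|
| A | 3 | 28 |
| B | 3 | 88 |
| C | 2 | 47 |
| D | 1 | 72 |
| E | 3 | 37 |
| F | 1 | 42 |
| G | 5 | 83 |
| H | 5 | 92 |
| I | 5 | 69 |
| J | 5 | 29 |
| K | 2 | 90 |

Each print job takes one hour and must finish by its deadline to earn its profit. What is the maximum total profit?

Sort by profit descending; place each in the latest free slot ≤ its deadline.
Profit order: H=92 K=90 B=88 G=83 D=72 I=69 C=47 F=42 E=37 J=29 A=28
Assign: H→slot 5, K→slot 2, B→slot 3, G→slot 4, D→slot 1, I skipped, C skipped, F skipped, E skipped, J skipped, A skipped.
Slots: [1:D] [2:K] [3:B] [4:G] [5:H]
Profit = 72 + 90 + 88 + 83 + 92 = 425

425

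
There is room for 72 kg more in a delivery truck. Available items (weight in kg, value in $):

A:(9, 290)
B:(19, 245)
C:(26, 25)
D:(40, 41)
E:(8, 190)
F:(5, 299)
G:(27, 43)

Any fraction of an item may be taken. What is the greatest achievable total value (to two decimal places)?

Greedy by value/weight ratio, highest first.
Order: F (299/5=59.80) > A (290/9=32.22) > E (190/8=23.75) > B (245/19=12.89) > G (43/27=1.59) > D (41/40=1.02) > C (25/26=0.96)
Fill: take F (5 @ 299) → take A (9 @ 290) → take E (8 @ 190) → take B (19 @ 245) → take G (27 @ 43) → take 4/40 of D → 4.10; 72/72 used.
Total value = 1071.10

1071.10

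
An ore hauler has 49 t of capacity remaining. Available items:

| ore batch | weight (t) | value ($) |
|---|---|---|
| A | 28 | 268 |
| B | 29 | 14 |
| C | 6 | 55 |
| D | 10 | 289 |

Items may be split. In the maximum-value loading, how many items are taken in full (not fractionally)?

Sort by value per unit weight and fill in that order.
Ratios (sorted): D 28.90, A 9.57, C 9.17, B 0.48
take D (10 @ 289); take A (28 @ 268); take C (6 @ 55); take 5/29 of B → 2.41. Capacity used 49/49.
3 item(s) taken whole; one partial (take 5/29 of B).

3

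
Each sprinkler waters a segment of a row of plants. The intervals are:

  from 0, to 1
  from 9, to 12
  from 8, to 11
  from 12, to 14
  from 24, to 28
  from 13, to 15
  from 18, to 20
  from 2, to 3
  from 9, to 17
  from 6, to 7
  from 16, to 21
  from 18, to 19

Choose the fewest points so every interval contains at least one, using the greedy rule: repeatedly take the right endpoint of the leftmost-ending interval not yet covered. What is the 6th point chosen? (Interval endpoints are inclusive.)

19

Sort by right endpoint; whenever an interval is uncovered, place a point at its right end.
Sorted: [0,1] [2,3] [6,7] [8,11] [9,12] [12,14] [13,15] [9,17] [18,19] [18,20] [16,21] [24,28]
{[0,1]} hit by 1; {[2,3]} hit by 3; {[6,7]} hit by 7; {[8,11],[9,12]} hit by 11; {[12,14],[13,15],[9,17]} hit by 14; {[18,19],[18,20],[16,21]} hit by 19; {[24,28]} hit by 28.
Points: 1, 3, 7, 11, 14, 19, 28 (7 total).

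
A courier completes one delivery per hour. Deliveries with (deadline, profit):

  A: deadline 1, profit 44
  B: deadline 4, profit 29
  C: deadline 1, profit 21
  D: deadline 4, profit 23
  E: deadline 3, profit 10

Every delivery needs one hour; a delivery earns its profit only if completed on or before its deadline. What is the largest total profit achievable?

Profit order: A=44 B=29 D=23 C=21 E=10
Assign: A→slot 1, B→slot 4, D→slot 3, C skipped, E→slot 2.
Slots: [1:A] [2:E] [3:D] [4:B]
Profit = 44 + 10 + 23 + 29 = 106

106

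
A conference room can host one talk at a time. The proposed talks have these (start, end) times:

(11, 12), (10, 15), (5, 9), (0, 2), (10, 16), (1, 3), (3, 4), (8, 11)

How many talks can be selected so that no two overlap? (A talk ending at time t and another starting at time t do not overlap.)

Greedy by earliest finish: after sorting by end time, pick each interval compatible with the last pick.
By end time: (0,2), (1,3), (3,4), (5,9), (8,11), (11,12), (10,15), (10,16).
Pick (0,2); next start ≥ 2 → (3,4); next start ≥ 4 → (5,9); next start ≥ 9 → (11,12).
Selected 4 talks.

4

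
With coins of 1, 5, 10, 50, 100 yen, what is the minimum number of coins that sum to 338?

10

Use the largest denomination that fits, subtract, and repeat.
338 − 3×100→38 − 3×10→8 − 1×5→3 − 3×1→0
Total coins = 3 + 3 + 1 + 3 = 10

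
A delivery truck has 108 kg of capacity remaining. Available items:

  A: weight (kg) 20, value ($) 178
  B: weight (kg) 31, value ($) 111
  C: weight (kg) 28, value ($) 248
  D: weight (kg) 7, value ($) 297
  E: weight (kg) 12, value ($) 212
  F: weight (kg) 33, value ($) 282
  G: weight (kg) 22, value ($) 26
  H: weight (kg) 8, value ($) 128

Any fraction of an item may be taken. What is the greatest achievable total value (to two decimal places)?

1345.00

Greedy by value/weight ratio, highest first.
Ratios (sorted): D 42.43, E 17.67, H 16.00, A 8.90, C 8.86, F 8.55, B 3.58, G 1.18
take D (7 @ 297); take E (12 @ 212); take H (8 @ 128); take A (20 @ 178); take C (28 @ 248); take F (33 @ 282). Capacity used 108/108.
Total value = 1345.00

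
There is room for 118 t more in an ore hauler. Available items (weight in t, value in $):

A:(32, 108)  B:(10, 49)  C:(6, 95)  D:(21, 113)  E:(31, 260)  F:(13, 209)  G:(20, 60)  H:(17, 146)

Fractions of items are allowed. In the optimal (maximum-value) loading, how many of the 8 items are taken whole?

6

Sort by value per unit weight and fill in that order.
Order: F (209/13=16.08) > C (95/6=15.83) > H (146/17=8.59) > E (260/31=8.39) > D (113/21=5.38) > B (49/10=4.90) > A (108/32=3.38) > G (60/20=3.00)
Fill: take F (13 @ 209) → take C (6 @ 95) → take H (17 @ 146) → take E (31 @ 260) → take D (21 @ 113) → take B (10 @ 49) → take 20/32 of A → 67.50; 118/118 used.
6 item(s) taken whole; one partial (take 20/32 of A).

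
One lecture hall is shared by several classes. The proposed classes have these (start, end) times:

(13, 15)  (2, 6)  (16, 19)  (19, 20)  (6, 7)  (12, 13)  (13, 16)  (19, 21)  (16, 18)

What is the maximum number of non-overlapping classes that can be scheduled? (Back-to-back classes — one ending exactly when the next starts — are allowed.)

Order by finish time; keep every interval that doesn't clash with the previous kept one.
By end time: (2,6), (6,7), (12,13), (13,15), (13,16), (16,18), (16,19), (19,20), (19,21).
Pick (2,6); next start ≥ 6 → (6,7); next start ≥ 7 → (12,13); next start ≥ 13 → (13,15); next start ≥ 15 → (16,18); next start ≥ 18 → (19,20).
Selected 6 classes.

6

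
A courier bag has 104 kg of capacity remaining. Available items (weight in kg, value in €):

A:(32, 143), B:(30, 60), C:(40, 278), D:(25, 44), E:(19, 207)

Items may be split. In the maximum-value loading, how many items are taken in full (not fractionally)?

Ratios (sorted): E 10.89, C 6.95, A 4.47, B 2.00, D 1.76
take E (19 @ 207); take C (40 @ 278); take A (32 @ 143); take 13/30 of B → 26.00. Capacity used 104/104.
3 item(s) taken whole; one partial (take 13/30 of B).

3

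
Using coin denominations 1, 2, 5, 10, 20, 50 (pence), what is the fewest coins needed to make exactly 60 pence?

2

60 = 1×50 + 1×10
Total coins = 1 + 1 = 2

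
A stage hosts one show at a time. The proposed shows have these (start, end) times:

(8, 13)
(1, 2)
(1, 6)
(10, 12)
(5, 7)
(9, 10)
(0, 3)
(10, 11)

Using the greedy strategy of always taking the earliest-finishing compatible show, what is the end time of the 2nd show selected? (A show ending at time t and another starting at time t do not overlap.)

7

Sorted by end: (1,2)  (0,3)  (1,6)  (5,7)  (9,10)  (10,11)  (10,12)  (8,13)
take (1,2); skip (1,6); take (5,7); take (9,10); take (10,11); skip (10,12).
Selected: (1,2) (5,7) (9,10) (10,11)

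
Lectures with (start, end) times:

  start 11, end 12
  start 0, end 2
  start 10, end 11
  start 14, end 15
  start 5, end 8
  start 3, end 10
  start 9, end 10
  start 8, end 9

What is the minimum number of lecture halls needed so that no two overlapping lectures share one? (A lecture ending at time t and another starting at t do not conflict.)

2

starts: [0, 3, 5, 8, 9, 10, 11, 14]
ends:   [2, 8, 9, 10, 10, 11, 12, 15]
s0→1 e2→0 s3→1 s5→2  — peak 2.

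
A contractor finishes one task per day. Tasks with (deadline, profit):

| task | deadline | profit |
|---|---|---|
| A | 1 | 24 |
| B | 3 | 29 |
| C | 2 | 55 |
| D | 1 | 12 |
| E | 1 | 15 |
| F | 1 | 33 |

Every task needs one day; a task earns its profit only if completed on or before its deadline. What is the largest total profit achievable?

Take jobs in profit order; each goes to the latest open slot no later than its deadline.
Profit order: C=55 F=33 B=29 A=24 E=15 D=12
Assign: C→slot 2, F→slot 1, B→slot 3, A skipped, E skipped, D skipped.
Slots: [1:F] [2:C] [3:B]
Profit = 33 + 55 + 29 = 117

117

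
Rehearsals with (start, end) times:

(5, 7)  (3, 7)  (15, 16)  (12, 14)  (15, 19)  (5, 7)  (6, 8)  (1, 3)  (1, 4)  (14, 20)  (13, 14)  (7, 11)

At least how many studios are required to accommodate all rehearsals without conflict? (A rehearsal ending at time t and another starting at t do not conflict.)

Count concurrent intervals with a sweep; the peak is the room count.
starts: [1, 1, 3, 5, 5, 6, 7, 12, 13, 14, 15, 15]
ends:   [3, 4, 7, 7, 7, 8, 11, 14, 14, 16, 19, 20]
s1→1 s1→2 e3→1 s3→2 e4→1 s5→2 s5→3 s6→4  — peak 4.

4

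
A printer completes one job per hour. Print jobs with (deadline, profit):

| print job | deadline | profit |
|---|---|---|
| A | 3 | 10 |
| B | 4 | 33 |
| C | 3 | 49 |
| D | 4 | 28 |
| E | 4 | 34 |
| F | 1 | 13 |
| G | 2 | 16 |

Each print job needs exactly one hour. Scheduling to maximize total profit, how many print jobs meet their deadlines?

By profit: C(d3,49), E(d4,34), B(d4,33), D(d4,28), G(d2,16), F(d1,13), A(d3,10)
C→slot 3; E→slot 4; B→slot 2; D→slot 1; G skipped; F skipped; A skipped.
4 of 7 scheduled.

4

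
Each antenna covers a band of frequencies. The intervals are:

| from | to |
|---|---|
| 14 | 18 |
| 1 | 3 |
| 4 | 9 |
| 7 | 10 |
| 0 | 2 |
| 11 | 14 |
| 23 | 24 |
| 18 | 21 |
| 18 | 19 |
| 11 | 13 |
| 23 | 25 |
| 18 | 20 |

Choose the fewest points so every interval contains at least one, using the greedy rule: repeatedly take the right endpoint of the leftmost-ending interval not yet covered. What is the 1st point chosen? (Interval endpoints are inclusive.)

2

Sort by right endpoint; whenever an interval is uncovered, place a point at its right end.
By right end: [0,2]  [1,3]  [4,9]  [7,10]  [11,13]  [11,14]  [14,18]  [18,19]  [18,20]  [18,21]  [23,24]  [23,25]
[0,2] uncovered → point at 2; [4,9] uncovered → point at 9; [11,13] uncovered → point at 13; [14,18] uncovered → point at 18; [23,24] uncovered → point at 24.
Points: 2, 9, 13, 18, 24 (5 total).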